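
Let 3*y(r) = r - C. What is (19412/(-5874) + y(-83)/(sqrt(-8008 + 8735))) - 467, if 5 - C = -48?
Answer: -1381285/2937 - 136*sqrt(727)/2181 ≈ -471.99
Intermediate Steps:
C = 53 (C = 5 - 1*(-48) = 5 + 48 = 53)
y(r) = -53/3 + r/3 (y(r) = (r - 1*53)/3 = (r - 53)/3 = (-53 + r)/3 = -53/3 + r/3)
(19412/(-5874) + y(-83)/(sqrt(-8008 + 8735))) - 467 = (19412/(-5874) + (-53/3 + (1/3)*(-83))/(sqrt(-8008 + 8735))) - 467 = (19412*(-1/5874) + (-53/3 - 83/3)/(sqrt(727))) - 467 = (-9706/2937 - 136*sqrt(727)/2181) - 467 = -1381285/2937 - 136*sqrt(727)/2181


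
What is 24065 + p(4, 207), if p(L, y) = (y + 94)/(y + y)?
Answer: 9963211/414 ≈ 24066.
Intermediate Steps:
p(L, y) = (94 + y)/(2*y) (p(L, y) = (94 + y)/((2*y)) = (94 + y)*(1/(2*y)) = (94 + y)/(2*y))
24065 + p(4, 207) = 24065 + (½)*(94 + 207)/207 = 24065 + (½)*(1/207)*301 = 24065 + 301/414 = 9963211/414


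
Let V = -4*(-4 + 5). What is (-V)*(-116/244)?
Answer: -116/61 ≈ -1.9016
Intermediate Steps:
V = -4 (V = -4*1 = -4)
(-V)*(-116/244) = (-1*(-4))*(-116/244) = 4*(-116*1/244) = 4*(-29/61) = -116/61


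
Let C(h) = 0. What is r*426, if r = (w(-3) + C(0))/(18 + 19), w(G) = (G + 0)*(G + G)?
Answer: 7668/37 ≈ 207.24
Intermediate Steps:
w(G) = 2*G² (w(G) = G*(2*G) = 2*G²)
r = 18/37 (r = (2*(-3)² + 0)/(18 + 19) = (2*9 + 0)/37 = (18 + 0)*(1/37) = 18*(1/37) = 18/37 ≈ 0.48649)
r*426 = (18/37)*426 = 7668/37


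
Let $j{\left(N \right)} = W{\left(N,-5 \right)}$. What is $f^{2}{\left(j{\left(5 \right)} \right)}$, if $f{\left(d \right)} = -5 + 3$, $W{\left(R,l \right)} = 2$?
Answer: $4$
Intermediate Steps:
$j{\left(N \right)} = 2$
$f{\left(d \right)} = -2$
$f^{2}{\left(j{\left(5 \right)} \right)} = \left(-2\right)^{2} = 4$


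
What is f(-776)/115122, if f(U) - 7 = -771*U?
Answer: 598303/115122 ≈ 5.1971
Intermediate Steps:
f(U) = 7 - 771*U
f(-776)/115122 = (7 - 771*(-776))/115122 = (7 + 598296)*(1/115122) = 598303*(1/115122) = 598303/115122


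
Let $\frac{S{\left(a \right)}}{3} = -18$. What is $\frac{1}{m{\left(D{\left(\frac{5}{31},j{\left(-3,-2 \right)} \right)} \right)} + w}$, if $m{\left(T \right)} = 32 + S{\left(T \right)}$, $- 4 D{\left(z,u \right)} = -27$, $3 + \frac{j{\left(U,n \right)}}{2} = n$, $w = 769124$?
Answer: $\frac{1}{769102} \approx 1.3002 \cdot 10^{-6}$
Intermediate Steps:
$j{\left(U,n \right)} = -6 + 2 n$
$S{\left(a \right)} = -54$ ($S{\left(a \right)} = 3 \left(-18\right) = -54$)
$D{\left(z,u \right)} = \frac{27}{4}$ ($D{\left(z,u \right)} = \left(- \frac{1}{4}\right) \left(-27\right) = \frac{27}{4}$)
$m{\left(T \right)} = -22$ ($m{\left(T \right)} = 32 - 54 = -22$)
$\frac{1}{m{\left(D{\left(\frac{5}{31},j{\left(-3,-2 \right)} \right)} \right)} + w} = \frac{1}{-22 + 769124} = \frac{1}{769102}$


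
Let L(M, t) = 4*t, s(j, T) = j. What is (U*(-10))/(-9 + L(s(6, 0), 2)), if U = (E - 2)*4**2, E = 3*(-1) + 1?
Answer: -640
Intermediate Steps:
E = -2 (E = -3 + 1 = -2)
U = -64 (U = (-2 - 2)*4**2 = -4*16 = -64)
(U*(-10))/(-9 + L(s(6, 0), 2)) = (-64*(-10))/(-9 + 4*2) = 640/(-9 + 8) = 640/(-1) = 640*(-1) = -640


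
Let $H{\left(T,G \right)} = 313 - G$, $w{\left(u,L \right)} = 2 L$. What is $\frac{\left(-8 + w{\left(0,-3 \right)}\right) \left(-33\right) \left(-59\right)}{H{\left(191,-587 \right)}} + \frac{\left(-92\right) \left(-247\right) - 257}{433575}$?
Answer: $- \frac{8739383}{289050} \approx -30.235$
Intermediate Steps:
$\frac{\left(-8 + w{\left(0,-3 \right)}\right) \left(-33\right) \left(-59\right)}{H{\left(191,-587 \right)}} + \frac{\left(-92\right) \left(-247\right) - 257}{433575} = \frac{\left(-8 + 2 \left(-3\right)\right) \left(-33\right) \left(-59\right)}{313 - -587} + \frac{\left(-92\right) \left(-247\right) - 257}{433575} = \frac{\left(-8 - 6\right) \left(-33\right) \left(-59\right)}{313 + 587} + \left(22724 - 257\right) \frac{1}{433575} = \frac{\left(-14\right) \left(-33\right) \left(-59\right)}{900} + 22467 \cdot \frac{1}{433575} = 462 \left(-59\right) \frac{1}{900} + \frac{7489}{144525} = \left(-27258\right) \frac{1}{900} + \frac{7489}{144525} = - \frac{4543}{150} + \frac{7489}{144525} = - \frac{8739383}{289050}$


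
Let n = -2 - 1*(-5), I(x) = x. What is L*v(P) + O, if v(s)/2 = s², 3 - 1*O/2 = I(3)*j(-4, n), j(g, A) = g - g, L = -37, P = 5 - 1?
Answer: -1178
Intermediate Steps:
P = 4
n = 3 (n = -2 + 5 = 3)
j(g, A) = 0
O = 6 (O = 6 - 6*0 = 6 - 2*0 = 6 + 0 = 6)
v(s) = 2*s²
L*v(P) + O = -74*4² + 6 = -74*16 + 6 = -37*32 + 6 = -1184 + 6 = -1178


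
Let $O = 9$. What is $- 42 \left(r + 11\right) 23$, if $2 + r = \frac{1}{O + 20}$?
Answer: $- \frac{253092}{29} \approx -8727.3$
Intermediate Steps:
$r = - \frac{57}{29}$ ($r = -2 + \frac{1}{9 + 20} = -2 + \frac{1}{29} = - \frac{57}{29} \approx -1.9655$)
$- 42 \left(r + 11\right) 23 = - 42 \left(- \frac{57}{29} + 11\right) 23 = \left(-42\right) \frac{262}{29} \cdot 23 = \left(- \frac{11004}{29}\right) 23 = - \frac{253092}{29}$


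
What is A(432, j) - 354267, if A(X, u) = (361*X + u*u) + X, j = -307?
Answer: -103634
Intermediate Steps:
A(X, u) = u² + 362*X (A(X, u) = (361*X + u²) + X = (u² + 361*X) + X = u² + 362*X)
A(432, j) - 354267 = ((-307)² + 362*432) - 354267 = (94249 + 156384) - 354267 = 250633 - 354267 = -103634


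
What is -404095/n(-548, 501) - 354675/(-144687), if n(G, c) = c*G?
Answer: 51947535055/13241175492 ≈ 3.9232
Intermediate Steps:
n(G, c) = G*c
-404095/n(-548, 501) - 354675/(-144687) = -404095/((-548*501)) - 354675/(-144687) = -404095/(-274548) - 354675*(-1/144687) = -404095*(-1/274548) + 118225/48229 = 404095/274548 + 118225/48229 = 51947535055/13241175492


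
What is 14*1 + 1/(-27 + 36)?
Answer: 127/9 ≈ 14.111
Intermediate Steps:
14*1 + 1/(-27 + 36) = 14 + 1/9 = 14 + ⅑ = 127/9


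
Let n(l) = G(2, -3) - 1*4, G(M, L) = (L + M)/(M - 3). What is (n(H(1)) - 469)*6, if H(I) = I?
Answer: -2832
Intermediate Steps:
G(M, L) = (L + M)/(-3 + M)
n(l) = -3 (n(l) = (-3 + 2)/(-3 + 2) - 1*4 = -1/(-1) - 4 = -1*(-1) - 4 = 1 - 4 = -3)
(n(H(1)) - 469)*6 = (-3 - 469)*6 = -472*6 = -2832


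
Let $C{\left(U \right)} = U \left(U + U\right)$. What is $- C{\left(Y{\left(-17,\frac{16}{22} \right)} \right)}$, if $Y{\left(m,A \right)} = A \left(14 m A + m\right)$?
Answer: $- \frac{559651968}{14641} \approx -38225.0$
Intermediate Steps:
$Y{\left(m,A \right)} = A \left(m + 14 A m\right)$ ($Y{\left(m,A \right)} = A \left(14 A m + m\right) = A \left(m + 14 A m\right)$)
$C{\left(U \right)} = 2 U^{2}$ ($C{\left(U \right)} = U 2 U = 2 U^{2}$)
$- C{\left(Y{\left(-17,\frac{16}{22} \right)} \right)} = - 2 \left(\frac{16}{22} \left(-17\right) \left(1 + 14 \cdot \frac{16}{22}\right)\right)^{2} = - 2 \left(16 \cdot \frac{1}{22} \left(-17\right) \left(1 + 14 \cdot 16 \cdot \frac{1}{22}\right)\right)^{2} = - 2 \left(\frac{8}{11} \left(-17\right) \left(1 + 14 \cdot \frac{8}{11}\right)\right)^{2} = - 2 \left(\frac{8}{11} \left(-17\right) \left(1 + \frac{112}{11}\right)\right)^{2} = - 2 \left(\frac{8}{11} \left(-17\right) \frac{123}{11}\right)^{2} = - 2 \left(- \frac{16728}{121}\right)^{2} = - \frac{2 \cdot 279825984}{14641} = \left(-1\right) \frac{559651968}{14641} = - \frac{559651968}{14641}$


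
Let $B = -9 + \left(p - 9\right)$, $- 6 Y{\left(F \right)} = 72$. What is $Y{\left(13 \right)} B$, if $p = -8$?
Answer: $312$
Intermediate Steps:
$Y{\left(F \right)} = -12$ ($Y{\left(F \right)} = \left(- \frac{1}{6}\right) 72 = -12$)
$B = -26$ ($B = -9 - 17 = -26$)
$Y{\left(13 \right)} B = \left(-12\right) \left(-26\right) = 312$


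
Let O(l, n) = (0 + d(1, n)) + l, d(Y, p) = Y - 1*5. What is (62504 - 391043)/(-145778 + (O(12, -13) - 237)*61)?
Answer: 109513/53249 ≈ 2.0566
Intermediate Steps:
d(Y, p) = -5 + Y (d(Y, p) = Y - 5 = -5 + Y)
O(l, n) = -4 + l (O(l, n) = (0 + (-5 + 1)) + l = (0 - 4) + l = -4 + l)
(62504 - 391043)/(-145778 + (O(12, -13) - 237)*61) = (62504 - 391043)/(-145778 + ((-4 + 12) - 237)*61) = -328539/(-145778 + (8 - 237)*61) = -328539/(-145778 - 229*61) = -328539/(-145778 - 13969) = -328539/(-159747) = -328539*(-1/159747) = 109513/53249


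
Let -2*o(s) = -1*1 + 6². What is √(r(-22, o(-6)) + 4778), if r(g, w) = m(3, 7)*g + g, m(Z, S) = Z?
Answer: √4690 ≈ 68.484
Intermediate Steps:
o(s) = -35/2 (o(s) = -(-1*1 + 6²)/2 = -(-1 + 36)/2 = -½*35 = -35/2)
r(g, w) = 4*g (r(g, w) = 3*g + g = 4*g)
√(r(-22, o(-6)) + 4778) = √(4*(-22) + 4778) = √(-88 + 4778) = √4690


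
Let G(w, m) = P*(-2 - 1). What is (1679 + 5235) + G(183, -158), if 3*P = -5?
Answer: 6919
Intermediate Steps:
P = -5/3 (P = (⅓)*(-5) = -5/3 ≈ -1.6667)
G(w, m) = 5 (G(w, m) = -5*(-2 - 1)/3 = -5/3*(-3) = 5)
(1679 + 5235) + G(183, -158) = (1679 + 5235) + 5 = 6914 + 5 = 6919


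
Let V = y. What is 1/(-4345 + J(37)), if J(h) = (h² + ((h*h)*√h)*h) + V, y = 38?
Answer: 2938/94923245289 + 50653*√37/94923245289 ≈ 3.2768e-6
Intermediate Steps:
V = 38
J(h) = 38 + h² + h^(7/2) (J(h) = (h² + ((h*h)*√h)*h) + 38 = (h² + (h²*√h)*h) + 38 = (h² + h^(5/2)*h) + 38 = (h² + h^(7/2)) + 38 = 38 + h² + h^(7/2))
1/(-4345 + J(37)) = 1/(-4345 + (38 + 37² + 37^(7/2))) = 1/(-4345 + (38 + 1369 + 50653*√37)) = 1/(-4345 + (1407 + 50653*√37)) = 1/(-2938 + 50653*√37)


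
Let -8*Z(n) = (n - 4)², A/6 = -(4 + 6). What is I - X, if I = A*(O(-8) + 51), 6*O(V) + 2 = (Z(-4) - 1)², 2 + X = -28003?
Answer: 24155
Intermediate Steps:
A = -60 (A = 6*(-(4 + 6)) = 6*(-1*10) = 6*(-10) = -60)
X = -28005 (X = -2 - 28003 = -28005)
Z(n) = -(-4 + n)²/8 (Z(n) = -(n - 4)²/8 = -(-4 + n)²/8)
O(V) = 79/6 (O(V) = -⅓ + (-(-4 - 4)²/8 - 1)²/6 = -⅓ + (-⅛*(-8)² - 1)²/6 = -⅓ + (-⅛*64 - 1)²/6 = -⅓ + (-8 - 1)²/6 = -⅓ + (⅙)*(-9)² = -⅓ + (⅙)*81 = -⅓ + 27/2 = 79/6)
I = -3850 (I = -60*(79/6 + 51) = -60*385/6 = -3850)
I - X = -3850 - 1*(-28005) = -3850 + 28005 = 24155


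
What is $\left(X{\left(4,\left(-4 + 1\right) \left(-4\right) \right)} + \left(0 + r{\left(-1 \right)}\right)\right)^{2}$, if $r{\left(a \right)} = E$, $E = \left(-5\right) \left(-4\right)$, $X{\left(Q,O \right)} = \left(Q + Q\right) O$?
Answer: $13456$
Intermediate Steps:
$X{\left(Q,O \right)} = 2 O Q$ ($X{\left(Q,O \right)} = 2 Q O = 2 O Q$)
$E = 20$
$r{\left(a \right)} = 20$
$\left(X{\left(4,\left(-4 + 1\right) \left(-4\right) \right)} + \left(0 + r{\left(-1 \right)}\right)\right)^{2} = \left(2 \left(-4 + 1\right) \left(-4\right) 4 + \left(0 + 20\right)\right)^{2} = \left(2 \left(\left(-3\right) \left(-4\right)\right) 4 + 20\right)^{2} = \left(2 \cdot 12 \cdot 4 + 20\right)^{2} = \left(96 + 20\right)^{2} = 116^{2} = 13456$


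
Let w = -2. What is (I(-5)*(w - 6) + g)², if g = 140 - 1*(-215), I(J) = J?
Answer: 156025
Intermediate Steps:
g = 355 (g = 140 + 215 = 355)
(I(-5)*(w - 6) + g)² = (-5*(-2 - 6) + 355)² = (-5*(-8) + 355)² = (40 + 355)² = 395² = 156025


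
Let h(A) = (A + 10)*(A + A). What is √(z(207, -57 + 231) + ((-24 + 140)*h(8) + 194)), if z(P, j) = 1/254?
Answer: √2167866886/254 ≈ 183.31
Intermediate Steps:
z(P, j) = 1/254
h(A) = 2*A*(10 + A) (h(A) = (10 + A)*(2*A) = 2*A*(10 + A))
√(z(207, -57 + 231) + ((-24 + 140)*h(8) + 194)) = √(1/254 + ((-24 + 140)*(2*8*(10 + 8)) + 194)) = √(1/254 + (116*(2*8*18) + 194)) = √(1/254 + (116*288 + 194)) = √(1/254 + (33408 + 194)) = √(1/254 + 33602) = √(8534909/254) = √2167866886/254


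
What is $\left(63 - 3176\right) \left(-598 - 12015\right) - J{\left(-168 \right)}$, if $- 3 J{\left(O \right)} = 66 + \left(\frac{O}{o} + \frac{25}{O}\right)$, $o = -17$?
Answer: $\frac{336416473087}{8568} \approx 3.9264 \cdot 10^{7}$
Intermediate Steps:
$J{\left(O \right)} = -22 - \frac{25}{3 O} + \frac{O}{51}$ ($J{\left(O \right)} = - \frac{66 + \left(\frac{O}{-17} + \frac{25}{O}\right)}{3} = - \frac{66 + \left(O \left(- \frac{1}{17}\right) + \frac{25}{O}\right)}{3} = - \frac{66 - \left(- \frac{25}{O} + \frac{O}{17}\right)}{3} = - \frac{66 + \frac{25}{O} - \frac{O}{17}}{3} = -22 - \frac{25}{3 O} + \frac{O}{51}$)
$\left(63 - 3176\right) \left(-598 - 12015\right) - J{\left(-168 \right)} = \left(63 - 3176\right) \left(-598 - 12015\right) - \frac{-425 - 168 \left(-1122 - 168\right)}{51 \left(-168\right)} = \left(-3113\right) \left(-12613\right) - \frac{1}{51} \left(- \frac{1}{168}\right) \left(-425 - -216720\right) = 39264269 - \frac{1}{51} \left(- \frac{1}{168}\right) \left(-425 + 216720\right) = 39264269 - \frac{1}{51} \left(- \frac{1}{168}\right) 216295 = 39264269 - - \frac{216295}{8568} = 39264269 + \frac{216295}{8568} = \frac{336416473087}{8568}$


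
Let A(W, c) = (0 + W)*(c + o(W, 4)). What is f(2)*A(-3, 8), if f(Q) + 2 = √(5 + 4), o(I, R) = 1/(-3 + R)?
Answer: -27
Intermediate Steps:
A(W, c) = W*(1 + c) (A(W, c) = (0 + W)*(c + 1/(-3 + 4)) = W*(c + 1/1) = W*(c + 1) = W*(1 + c))
f(Q) = 1 (f(Q) = -2 + √(5 + 4) = -2 + √9 = -2 + 3 = 1)
f(2)*A(-3, 8) = 1*(-3*(1 + 8)) = 1*(-3*9) = 1*(-27) = -27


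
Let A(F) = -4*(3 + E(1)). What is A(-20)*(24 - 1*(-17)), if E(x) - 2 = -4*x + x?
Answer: -328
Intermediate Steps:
E(x) = 2 - 3*x (E(x) = 2 + (-4*x + x) = 2 - 3*x)
A(F) = -8 (A(F) = -4*(3 + (2 - 3*1)) = -4*(3 + (2 - 3)) = -4*(3 - 1) = -4*2 = -8)
A(-20)*(24 - 1*(-17)) = -8*(24 - 1*(-17)) = -8*(24 + 17) = -8*41 = -328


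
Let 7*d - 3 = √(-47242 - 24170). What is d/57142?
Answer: 3/399994 + I*√17853/199997 ≈ 7.5001e-6 + 0.00066809*I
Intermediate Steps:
d = 3/7 + 2*I*√17853/7 (d = 3/7 + √(-47242 - 24170)/7 = 3/7 + √(-71412)/7 = 3/7 + (2*I*√17853)/7 = 3/7 + 2*I*√17853/7 ≈ 0.42857 + 38.176*I)
d/57142 = (3/7 + 2*I*√17853/7)/57142 = (3/7 + 2*I*√17853/7)*(1/57142) = 3/399994 + I*√17853/199997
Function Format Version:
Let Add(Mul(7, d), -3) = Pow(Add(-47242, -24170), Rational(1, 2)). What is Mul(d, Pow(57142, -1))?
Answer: Add(Rational(3, 399994), Mul(Rational(1, 199997), I, Pow(17853, Rational(1, 2)))) ≈ Add(7.5001e-6, Mul(0.00066809, I))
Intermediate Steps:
d = Add(Rational(3, 7), Mul(Rational(2, 7), I, Pow(17853, Rational(1, 2)))) (d = Add(Rational(3, 7), Mul(Rational(1, 7), Pow(Add(-47242, -24170), Rational(1, 2)))) = Add(Rational(3, 7), Mul(Rational(1, 7), Pow(-71412, Rational(1, 2)))) = Add(Rational(3, 7), Mul(Rational(1, 7), Mul(2, I, Pow(17853, Rational(1, 2))))) = Add(Rational(3, 7), Mul(Rational(2, 7), I, Pow(17853, Rational(1, 2)))) ≈ Add(0.42857, Mul(38.176, I)))
Mul(d, Pow(57142, -1)) = Mul(Add(Rational(3, 7), Mul(Rational(2, 7), I, Pow(17853, Rational(1, 2)))), Pow(57142, -1)) = Mul(Add(Rational(3, 7), Mul(Rational(2, 7), I, Pow(17853, Rational(1, 2)))), Rational(1, 57142)) = Add(Rational(3, 399994), Mul(Rational(1, 199997), I, Pow(17853, Rational(1, 2))))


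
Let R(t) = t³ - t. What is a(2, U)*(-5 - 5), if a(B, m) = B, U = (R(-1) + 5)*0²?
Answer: -20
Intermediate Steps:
U = 0 (U = (((-1)³ - 1*(-1)) + 5)*0² = ((-1 + 1) + 5)*0 = (0 + 5)*0 = 5*0 = 0)
a(2, U)*(-5 - 5) = 2*(-5 - 5) = 2*(-10) = -20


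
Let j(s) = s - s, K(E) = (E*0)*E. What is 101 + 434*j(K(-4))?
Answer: 101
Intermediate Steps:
K(E) = 0 (K(E) = 0*E = 0)
j(s) = 0
101 + 434*j(K(-4)) = 101 + 434*0 = 101 + 0 = 101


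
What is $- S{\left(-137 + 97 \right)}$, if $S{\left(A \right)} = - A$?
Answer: $-40$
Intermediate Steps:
$- S{\left(-137 + 97 \right)} = - \left(-1\right) \left(-137 + 97\right) = - \left(-1\right) \left(-40\right) = \left(-1\right) 40 = -40$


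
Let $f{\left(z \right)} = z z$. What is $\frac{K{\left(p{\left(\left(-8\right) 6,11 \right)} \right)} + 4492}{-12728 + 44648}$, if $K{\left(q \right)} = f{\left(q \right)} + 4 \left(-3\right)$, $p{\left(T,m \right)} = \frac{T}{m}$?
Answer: $\frac{34024}{241395} \approx 0.14095$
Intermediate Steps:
$f{\left(z \right)} = z^{2}$
$K{\left(q \right)} = -12 + q^{2}$ ($K{\left(q \right)} = q^{2} + 4 \left(-3\right) = q^{2} - 12 = -12 + q^{2}$)
$\frac{K{\left(p{\left(\left(-8\right) 6,11 \right)} \right)} + 4492}{-12728 + 44648} = \frac{\left(-12 + \left(\frac{\left(-8\right) 6}{11}\right)^{2}\right) + 4492}{-12728 + 44648} = \frac{\left(-12 + \left(\left(-48\right) \frac{1}{11}\right)^{2}\right) + 4492}{31920} = \left(\left(-12 + \left(- \frac{48}{11}\right)^{2}\right) + 4492\right) \frac{1}{31920} = \left(\left(-12 + \frac{2304}{121}\right) + 4492\right) \frac{1}{31920} = \left(\frac{852}{121} + 4492\right) \frac{1}{31920} = \frac{544384}{121} \cdot \frac{1}{31920} = \frac{34024}{241395}$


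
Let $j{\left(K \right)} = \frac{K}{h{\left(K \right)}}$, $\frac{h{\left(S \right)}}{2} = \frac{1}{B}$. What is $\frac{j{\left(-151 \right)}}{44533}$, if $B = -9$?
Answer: $\frac{1359}{89066} \approx 0.015258$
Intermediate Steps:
$h{\left(S \right)} = - \frac{2}{9}$ ($h{\left(S \right)} = \frac{2}{-9} = 2 \left(- \frac{1}{9}\right) = - \frac{2}{9}$)
$j{\left(K \right)} = - \frac{9 K}{2}$ ($j{\left(K \right)} = \frac{K}{- \frac{2}{9}} = K \left(- \frac{9}{2}\right) = - \frac{9 K}{2}$)
$\frac{j{\left(-151 \right)}}{44533} = \frac{\left(- \frac{9}{2}\right) \left(-151\right)}{44533} = \frac{1359}{2} \cdot \frac{1}{44533} = \frac{1359}{89066}$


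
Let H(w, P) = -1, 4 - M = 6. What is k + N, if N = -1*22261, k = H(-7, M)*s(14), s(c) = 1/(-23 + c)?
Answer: -200348/9 ≈ -22261.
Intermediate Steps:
M = -2 (M = 4 - 1*6 = 4 - 6 = -2)
k = ⅑ (k = -1/(-23 + 14) = -1/(-9) = -1*(-⅑) = ⅑ ≈ 0.11111)
N = -22261
k + N = ⅑ - 22261 = -200348/9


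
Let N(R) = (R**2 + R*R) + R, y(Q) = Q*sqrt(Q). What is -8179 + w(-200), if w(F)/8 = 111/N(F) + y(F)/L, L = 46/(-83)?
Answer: -27195138/3325 + 664000*I*sqrt(2)/23 ≈ -8179.0 + 40828.0*I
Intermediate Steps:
y(Q) = Q**(3/2)
N(R) = R + 2*R**2 (N(R) = (R**2 + R**2) + R = 2*R**2 + R = R + 2*R**2)
L = -46/83 (L = 46*(-1/83) = -46/83 ≈ -0.55422)
w(F) = -332*F**(3/2)/23 + 888/(F*(1 + 2*F)) (w(F) = 8*(111/((F*(1 + 2*F))) + F**(3/2)/(-46/83)) = 8*(111*(1/(F*(1 + 2*F))) + F**(3/2)*(-83/46)) = 8*(111/(F*(1 + 2*F)) - 83*F**(3/2)/46) = 8*(-83*F**(3/2)/46 + 111/(F*(1 + 2*F))) = -332*F**(3/2)/23 + 888/(F*(1 + 2*F)))
-8179 + w(-200) = -8179 + (4/23)*(5106 - 83*(-200)**(5/2)*(1 + 2*(-200)))/(-200*(1 + 2*(-200))) = -8179 + (4/23)*(-1/200)*(5106 - 83*400000*I*sqrt(2)*(1 - 400))/(1 - 400) = -8179 + (4/23)*(-1/200)*(5106 - 83*400000*I*sqrt(2)*(-399))/(-399) = -8179 + (4/23)*(-1/200)*(-1/399)*(5106 + 13246800000*I*sqrt(2)) = -8179 + (37/3325 + 664000*I*sqrt(2)/23) = -27195138/3325 + 664000*I*sqrt(2)/23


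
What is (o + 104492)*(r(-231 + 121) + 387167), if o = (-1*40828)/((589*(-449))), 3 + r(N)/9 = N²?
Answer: 13707618785425600/264461 ≈ 5.1832e+10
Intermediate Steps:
r(N) = -27 + 9*N²
o = 40828/264461 (o = -40828/(-264461) = -40828*(-1/264461) = 40828/264461 ≈ 0.15438)
(o + 104492)*(r(-231 + 121) + 387167) = (40828/264461 + 104492)*((-27 + 9*(-231 + 121)²) + 387167) = 27634099640*((-27 + 9*(-110)²) + 387167)/264461 = 27634099640*((-27 + 9*12100) + 387167)/264461 = 27634099640*((-27 + 108900) + 387167)/264461 = 27634099640*(108873 + 387167)/264461 = (27634099640/264461)*496040 = 13707618785425600/264461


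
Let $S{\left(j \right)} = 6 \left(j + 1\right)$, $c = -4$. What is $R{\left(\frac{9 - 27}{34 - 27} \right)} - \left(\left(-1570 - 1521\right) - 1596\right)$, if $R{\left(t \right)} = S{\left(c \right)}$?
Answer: $4669$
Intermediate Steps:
$S{\left(j \right)} = 6 + 6 j$ ($S{\left(j \right)} = 6 \left(1 + j\right) = 6 + 6 j$)
$R{\left(t \right)} = -18$ ($R{\left(t \right)} = 6 + 6 \left(-4\right) = 6 - 24 = -18$)
$R{\left(\frac{9 - 27}{34 - 27} \right)} - \left(\left(-1570 - 1521\right) - 1596\right) = -18 - \left(\left(-1570 - 1521\right) - 1596\right) = -18 - \left(-3091 - 1596\right) = -18 - -4687 = -18 + 4687 = 4669$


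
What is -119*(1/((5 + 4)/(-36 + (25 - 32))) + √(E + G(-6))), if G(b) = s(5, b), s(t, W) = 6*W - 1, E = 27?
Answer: 5117/9 - 119*I*√10 ≈ 568.56 - 376.31*I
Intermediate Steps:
s(t, W) = -1 + 6*W
G(b) = -1 + 6*b
-119*(1/((5 + 4)/(-36 + (25 - 32))) + √(E + G(-6))) = -119*(1/((5 + 4)/(-36 + (25 - 32))) + √(27 + (-1 + 6*(-6)))) = -119*(1/(9/(-36 - 7)) + √(27 + (-1 - 36))) = -119*(1/(9/(-43)) + √(27 - 37)) = -119*(1/(9*(-1/43)) + √(-10)) = -119*(1/(-9/43) + I*√10) = -119*(-43/9 + I*√10) = 5117/9 - 119*I*√10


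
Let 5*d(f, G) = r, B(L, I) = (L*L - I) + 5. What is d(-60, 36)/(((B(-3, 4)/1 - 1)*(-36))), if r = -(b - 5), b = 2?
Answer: -1/540 ≈ -0.0018519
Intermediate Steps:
r = 3 (r = -(2 - 5) = -1*(-3) = 3)
B(L, I) = 5 + L² - I (B(L, I) = (L² - I) + 5 = 5 + L² - I)
d(f, G) = ⅗ (d(f, G) = (⅕)*3 = ⅗)
d(-60, 36)/(((B(-3, 4)/1 - 1)*(-36))) = 3/(5*((((5 + (-3)² - 1*4)/1 - 1)*(-36)))) = 3/(5*((((5 + 9 - 4)*1 - 1)*(-36)))) = 3/(5*(((10*1 - 1)*(-36)))) = 3/(5*(((10 - 1)*(-36)))) = 3/(5*((9*(-36)))) = (⅗)/(-324) = (⅗)*(-1/324) = -1/540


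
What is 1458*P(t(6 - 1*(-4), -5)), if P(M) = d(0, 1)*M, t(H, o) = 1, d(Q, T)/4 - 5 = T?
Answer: 34992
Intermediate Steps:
d(Q, T) = 20 + 4*T
P(M) = 24*M (P(M) = (20 + 4*1)*M = (20 + 4)*M = 24*M)
1458*P(t(6 - 1*(-4), -5)) = 1458*(24*1) = 1458*24 = 34992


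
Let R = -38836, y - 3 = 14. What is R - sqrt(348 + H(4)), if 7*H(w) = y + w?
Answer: -38836 - 3*sqrt(39) ≈ -38855.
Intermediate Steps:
y = 17 (y = 3 + 14 = 17)
H(w) = 17/7 + w/7 (H(w) = (17 + w)/7 = 17/7 + w/7)
R - sqrt(348 + H(4)) = -38836 - sqrt(348 + (17/7 + (1/7)*4)) = -38836 - sqrt(348 + (17/7 + 4/7)) = -38836 - sqrt(348 + 3) = -38836 - sqrt(351) = -38836 - 3*sqrt(39)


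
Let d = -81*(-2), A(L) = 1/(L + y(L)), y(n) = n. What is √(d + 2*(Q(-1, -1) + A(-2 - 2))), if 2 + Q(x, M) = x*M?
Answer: 3*√71/2 ≈ 12.639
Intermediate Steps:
Q(x, M) = -2 + M*x (Q(x, M) = -2 + x*M = -2 + M*x)
A(L) = 1/(2*L) (A(L) = 1/(L + L) = 1/(2*L))
d = 162
√(d + 2*(Q(-1, -1) + A(-2 - 2))) = √(162 + 2*((-2 - 1*(-1)) + 1/(2*(-2 - 2)))) = √(162 + 2*((-2 + 1) + (½)/(-4))) = √(162 + 2*(-1 + (½)*(-¼))) = √(162 + 2*(-1 - ⅛)) = √(162 + 2*(-9/8)) = √(162 - 9/4) = √(639/4) = 3*√71/2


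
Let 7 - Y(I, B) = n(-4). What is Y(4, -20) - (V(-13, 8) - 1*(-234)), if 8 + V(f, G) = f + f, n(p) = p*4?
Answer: -177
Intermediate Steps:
n(p) = 4*p
Y(I, B) = 23 (Y(I, B) = 7 - 4*(-4) = 7 - 1*(-16) = 7 + 16 = 23)
V(f, G) = -8 + 2*f (V(f, G) = -8 + (f + f) = -8 + 2*f)
Y(4, -20) - (V(-13, 8) - 1*(-234)) = 23 - ((-8 + 2*(-13)) - 1*(-234)) = 23 - ((-8 - 26) + 234) = 23 - (-34 + 234) = 23 - 1*200 = 23 - 200 = -177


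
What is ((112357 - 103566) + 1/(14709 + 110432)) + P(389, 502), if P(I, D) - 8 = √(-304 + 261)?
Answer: 1101115660/125141 + I*√43 ≈ 8799.0 + 6.5574*I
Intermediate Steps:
P(I, D) = 8 + I*√43 (P(I, D) = 8 + √(-304 + 261) = 8 + √(-43) = 8 + I*√43)
((112357 - 103566) + 1/(14709 + 110432)) + P(389, 502) = ((112357 - 103566) + 1/(14709 + 110432)) + (8 + I*√43) = (8791 + 1/125141) + (8 + I*√43) = 1100114532/125141 + (8 + I*√43) = 1101115660/125141 + I*√43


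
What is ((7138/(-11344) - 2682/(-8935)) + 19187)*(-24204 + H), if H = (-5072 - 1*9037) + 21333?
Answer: -825539953273521/2533966 ≈ -3.2579e+8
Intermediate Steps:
H = 7224 (H = (-5072 - 9037) + 21333 = -14109 + 21333 = 7224)
((7138/(-11344) - 2682/(-8935)) + 19187)*(-24204 + H) = ((7138/(-11344) - 2682/(-8935)) + 19187)*(-24204 + 7224) = ((7138*(-1/11344) - 2682*(-1/8935)) + 19187)*(-16980) = ((-3569/5672 + 2682/8935) + 19187)*(-16980) = (-16676711/50679320 + 19187)*(-16980) = (972367436129/50679320)*(-16980) = -825539953273521/2533966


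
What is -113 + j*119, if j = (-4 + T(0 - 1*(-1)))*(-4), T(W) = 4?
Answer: -113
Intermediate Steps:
j = 0 (j = (-4 + 4)*(-4) = 0*(-4) = 0)
-113 + j*119 = -113 + 0*119 = -113 + 0 = -113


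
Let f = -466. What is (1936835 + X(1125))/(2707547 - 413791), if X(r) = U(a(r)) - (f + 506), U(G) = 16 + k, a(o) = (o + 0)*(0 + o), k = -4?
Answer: 1936807/2293756 ≈ 0.84438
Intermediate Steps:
a(o) = o**2 (a(o) = o*o = o**2)
U(G) = 12 (U(G) = 16 - 4 = 12)
X(r) = -28 (X(r) = 12 - (-466 + 506) = 12 - 1*40 = 12 - 40 = -28)
(1936835 + X(1125))/(2707547 - 413791) = (1936835 - 28)/(2707547 - 413791) = 1936807/2293756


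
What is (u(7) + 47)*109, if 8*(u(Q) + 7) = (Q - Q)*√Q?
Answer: 4360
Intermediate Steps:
u(Q) = -7 (u(Q) = -7 + ((Q - Q)*√Q)/8 = -7 + (0*√Q)/8 = -7 + (⅛)*0 = -7 + 0 = -7)
(u(7) + 47)*109 = (-7 + 47)*109 = 40*109 = 4360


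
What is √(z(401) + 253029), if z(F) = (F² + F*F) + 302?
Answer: √574933 ≈ 758.24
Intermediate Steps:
z(F) = 302 + 2*F² (z(F) = (F² + F²) + 302 = 2*F² + 302 = 302 + 2*F²)
√(z(401) + 253029) = √((302 + 2*401²) + 253029) = √((302 + 2*160801) + 253029) = √((302 + 321602) + 253029) = √(321904 + 253029) = √574933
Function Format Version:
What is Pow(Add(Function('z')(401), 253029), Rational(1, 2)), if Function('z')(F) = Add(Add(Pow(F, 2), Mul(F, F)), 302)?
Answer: Pow(574933, Rational(1, 2)) ≈ 758.24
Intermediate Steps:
Function('z')(F) = Add(302, Mul(2, Pow(F, 2))) (Function('z')(F) = Add(Add(Pow(F, 2), Pow(F, 2)), 302) = Add(Mul(2, Pow(F, 2)), 302) = Add(302, Mul(2, Pow(F, 2))))
Pow(Add(Function('z')(401), 253029), Rational(1, 2)) = Pow(Add(Add(302, Mul(2, Pow(401, 2))), 253029), Rational(1, 2)) = Pow(Add(Add(302, Mul(2, 160801)), 253029), Rational(1, 2)) = Pow(Add(Add(302, 321602), 253029), Rational(1, 2)) = Pow(Add(321904, 253029), Rational(1, 2)) = Pow(574933, Rational(1, 2))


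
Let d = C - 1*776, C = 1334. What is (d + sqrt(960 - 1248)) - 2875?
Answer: -2317 + 12*I*sqrt(2) ≈ -2317.0 + 16.971*I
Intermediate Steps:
d = 558 (d = 1334 - 1*776 = 1334 - 776 = 558)
(d + sqrt(960 - 1248)) - 2875 = (558 + sqrt(960 - 1248)) - 2875 = (558 + sqrt(-288)) - 2875 = (558 + 12*I*sqrt(2)) - 2875 = -2317 + 12*I*sqrt(2)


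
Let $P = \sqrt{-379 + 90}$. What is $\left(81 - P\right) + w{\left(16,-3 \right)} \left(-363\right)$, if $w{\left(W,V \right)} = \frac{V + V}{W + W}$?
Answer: $\frac{2385}{16} - 17 i \approx 149.06 - 17.0 i$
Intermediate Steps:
$w{\left(W,V \right)} = \frac{V}{W}$ ($w{\left(W,V \right)} = \frac{2 V}{2 W} = 2 V \frac{1}{2 W} = \frac{V}{W}$)
$P = 17 i$ ($P = \sqrt{-289} = 17 i \approx 17.0 i$)
$\left(81 - P\right) + w{\left(16,-3 \right)} \left(-363\right) = \left(81 - 17 i\right) + - \frac{3}{16} \left(-363\right) = \left(81 - 17 i\right) + \left(-3\right) \frac{1}{16} \left(-363\right) = \left(81 - 17 i\right) - - \frac{1089}{16} = \left(81 - 17 i\right) + \frac{1089}{16} = \frac{2385}{16} - 17 i$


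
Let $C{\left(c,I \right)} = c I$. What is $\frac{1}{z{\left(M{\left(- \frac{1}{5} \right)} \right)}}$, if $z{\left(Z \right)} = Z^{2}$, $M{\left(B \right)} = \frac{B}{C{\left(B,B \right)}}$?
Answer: $\frac{1}{25} \approx 0.04$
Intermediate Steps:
$C{\left(c,I \right)} = I c$
$M{\left(B \right)} = \frac{1}{B}$ ($M{\left(B \right)} = \frac{B}{B B} = \frac{B}{B^{2}} = \frac{1}{B}$)
$\frac{1}{z{\left(M{\left(- \frac{1}{5} \right)} \right)}} = \frac{1}{\left(\frac{1}{\left(-1\right) \frac{1}{5}}\right)^{2}} = \frac{1}{\left(\frac{1}{- \frac{1}{5}}\right)^{2}} = \frac{1}{\left(-5\right)^{2}} = \frac{1}{25}$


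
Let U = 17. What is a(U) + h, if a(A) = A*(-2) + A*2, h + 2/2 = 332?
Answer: 331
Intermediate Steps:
h = 331 (h = -1 + 332 = 331)
a(A) = 0 (a(A) = -2*A + 2*A = 0)
a(U) + h = 0 + 331 = 331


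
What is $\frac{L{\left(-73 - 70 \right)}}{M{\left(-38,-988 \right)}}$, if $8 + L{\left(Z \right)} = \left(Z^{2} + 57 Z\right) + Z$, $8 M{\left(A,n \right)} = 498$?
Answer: $\frac{16196}{83} \approx 195.13$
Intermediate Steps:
$M{\left(A,n \right)} = \frac{249}{4}$ ($M{\left(A,n \right)} = \frac{1}{8} \cdot 498 = \frac{249}{4}$)
$L{\left(Z \right)} = -8 + Z^{2} + 58 Z$ ($L{\left(Z \right)} = -8 + \left(\left(Z^{2} + 57 Z\right) + Z\right) = -8 + \left(Z^{2} + 58 Z\right) = -8 + Z^{2} + 58 Z$)
$\frac{L{\left(-73 - 70 \right)}}{M{\left(-38,-988 \right)}} = \frac{-8 + \left(-73 - 70\right)^{2} + 58 \left(-73 - 70\right)}{\frac{249}{4}} = \left(-8 + \left(-73 - 70\right)^{2} + 58 \left(-73 - 70\right)\right) \frac{4}{249} = \left(-8 + \left(-143\right)^{2} + 58 \left(-143\right)\right) \frac{4}{249} = \left(-8 + 20449 - 8294\right) \frac{4}{249} = 12147 \cdot \frac{4}{249} = \frac{16196}{83}$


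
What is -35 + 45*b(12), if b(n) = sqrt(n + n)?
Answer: -35 + 90*sqrt(6) ≈ 185.45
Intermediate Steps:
b(n) = sqrt(2)*sqrt(n) (b(n) = sqrt(2*n) = sqrt(2)*sqrt(n))
-35 + 45*b(12) = -35 + 45*(sqrt(2)*sqrt(12)) = -35 + 45*(sqrt(2)*(2*sqrt(3))) = -35 + 45*(2*sqrt(6)) = -35 + 90*sqrt(6)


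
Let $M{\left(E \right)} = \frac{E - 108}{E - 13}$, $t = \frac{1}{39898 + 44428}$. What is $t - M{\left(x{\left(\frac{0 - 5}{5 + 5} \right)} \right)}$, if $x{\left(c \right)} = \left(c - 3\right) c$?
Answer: $- \frac{7167701}{758934} \approx -9.4444$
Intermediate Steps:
$x{\left(c \right)} = c \left(-3 + c\right)$ ($x{\left(c \right)} = \left(-3 + c\right) c = c \left(-3 + c\right)$)
$t = \frac{1}{84326} \approx 1.1859 \cdot 10^{-5}$
$M{\left(E \right)} = \frac{-108 + E}{-13 + E}$
$t - M{\left(x{\left(\frac{0 - 5}{5 + 5} \right)} \right)} = \frac{1}{84326} - \frac{-108 + \frac{0 - 5}{5 + 5} \left(-3 + \frac{0 - 5}{5 + 5}\right)}{-13 + \frac{0 - 5}{5 + 5} \left(-3 + \frac{0 - 5}{5 + 5}\right)} = \frac{1}{84326} - \frac{-108 + - \frac{5}{10} \left(-3 - \frac{5}{10}\right)}{-13 + - \frac{5}{10} \left(-3 - \frac{5}{10}\right)} = \frac{1}{84326} - \frac{-108 + \left(-5\right) \frac{1}{10} \left(-3 - \frac{1}{2}\right)}{-13 + \left(-5\right) \frac{1}{10} \left(-3 - \frac{1}{2}\right)} = \frac{1}{84326} - \frac{-108 - \frac{-3 - \frac{1}{2}}{2}}{-13 - \frac{-3 - \frac{1}{2}}{2}} = \frac{1}{84326} - \frac{-108 - - \frac{7}{4}}{-13 - - \frac{7}{4}} = \frac{1}{84326} - \frac{-108 + \frac{7}{4}}{-13 + \frac{7}{4}} = \frac{1}{84326} - \frac{1}{- \frac{45}{4}} \left(- \frac{425}{4}\right) = \frac{1}{84326} - \left(- \frac{4}{45}\right) \left(- \frac{425}{4}\right) = \frac{1}{84326} - \frac{85}{9} = - \frac{7167701}{758934}$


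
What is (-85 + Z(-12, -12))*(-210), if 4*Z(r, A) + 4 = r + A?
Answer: 19320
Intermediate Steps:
Z(r, A) = -1 + A/4 + r/4 (Z(r, A) = -1 + (r + A)/4 = -1 + (A + r)/4 = -1 + (A/4 + r/4) = -1 + A/4 + r/4)
(-85 + Z(-12, -12))*(-210) = (-85 + (-1 + (¼)*(-12) + (¼)*(-12)))*(-210) = (-85 + (-1 - 3 - 3))*(-210) = (-85 - 7)*(-210) = -92*(-210) = 19320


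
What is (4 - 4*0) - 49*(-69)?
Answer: 3385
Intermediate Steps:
(4 - 4*0) - 49*(-69) = (4 + 0) + 3381 = 4 + 3381 = 3385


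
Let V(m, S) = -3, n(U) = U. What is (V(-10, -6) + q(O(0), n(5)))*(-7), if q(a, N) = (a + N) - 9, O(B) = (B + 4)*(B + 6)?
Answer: -119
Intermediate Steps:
O(B) = (4 + B)*(6 + B)
q(a, N) = -9 + N + a (q(a, N) = (N + a) - 9 = -9 + N + a)
(V(-10, -6) + q(O(0), n(5)))*(-7) = (-3 + (-9 + 5 + (24 + 0**2 + 10*0)))*(-7) = (-3 + (-9 + 5 + (24 + 0 + 0)))*(-7) = (-3 + (-9 + 5 + 24))*(-7) = (-3 + 20)*(-7) = 17*(-7) = -119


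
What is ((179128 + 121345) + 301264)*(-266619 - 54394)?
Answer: -193165399581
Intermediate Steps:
((179128 + 121345) + 301264)*(-266619 - 54394) = (300473 + 301264)*(-321013) = 601737*(-321013) = -193165399581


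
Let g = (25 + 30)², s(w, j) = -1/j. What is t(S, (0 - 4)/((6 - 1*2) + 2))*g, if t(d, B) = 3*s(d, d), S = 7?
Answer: -9075/7 ≈ -1296.4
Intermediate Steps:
t(d, B) = -3/d (t(d, B) = 3*(-1/d) = -3/d)
g = 3025 (g = 55² = 3025)
t(S, (0 - 4)/((6 - 1*2) + 2))*g = -3/7*3025 = -9075/7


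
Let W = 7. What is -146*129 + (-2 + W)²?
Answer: -18809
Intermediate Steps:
-146*129 + (-2 + W)² = -146*129 + (-2 + 7)² = -18834 + 5² = -18834 + 25 = -18809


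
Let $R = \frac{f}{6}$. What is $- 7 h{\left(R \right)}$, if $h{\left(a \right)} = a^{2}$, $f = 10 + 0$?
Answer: $- \frac{175}{9} \approx -19.444$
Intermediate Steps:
$f = 10$
$R = \frac{5}{3}$ ($R = \frac{10}{6} = 10 \cdot \frac{1}{6} = \frac{5}{3} \approx 1.6667$)
$- 7 h{\left(R \right)} = - 7 \left(\frac{5}{3}\right)^{2} = \left(-7\right) \frac{25}{9} = - \frac{175}{9}$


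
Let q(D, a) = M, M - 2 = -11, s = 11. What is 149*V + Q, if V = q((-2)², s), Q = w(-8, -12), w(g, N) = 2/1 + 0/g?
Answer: -1339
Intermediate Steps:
w(g, N) = 2 (w(g, N) = 2*1 + 0 = 2 + 0 = 2)
Q = 2
M = -9 (M = 2 - 11 = -9)
q(D, a) = -9
V = -9
149*V + Q = 149*(-9) + 2 = -1341 + 2 = -1339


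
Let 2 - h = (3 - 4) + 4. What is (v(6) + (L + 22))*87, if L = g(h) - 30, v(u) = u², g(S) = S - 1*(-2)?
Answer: 2523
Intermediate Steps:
h = -1 (h = 2 - ((3 - 4) + 4) = 2 - (-1 + 4) = 2 - 1*3 = 2 - 3 = -1)
g(S) = 2 + S (g(S) = S + 2 = 2 + S)
L = -29 (L = (2 - 1) - 30 = 1 - 30 = -29)
(v(6) + (L + 22))*87 = (6² + (-29 + 22))*87 = (36 - 7)*87 = 29*87 = 2523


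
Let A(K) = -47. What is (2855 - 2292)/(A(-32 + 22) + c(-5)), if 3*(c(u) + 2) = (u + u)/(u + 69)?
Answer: -54048/4709 ≈ -11.478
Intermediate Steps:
c(u) = -2 + 2*u/(3*(69 + u)) (c(u) = -2 + ((u + u)/(u + 69))/3 = -2 + ((2*u)/(69 + u))/3 = -2 + (2*u/(69 + u))/3 = -2 + 2*u/(3*(69 + u)))
(2855 - 2292)/(A(-32 + 22) + c(-5)) = (2855 - 2292)/(-47 + 2*(-207 - 2*(-5))/(3*(69 - 5))) = 563/(-47 + (⅔)*(-207 + 10)/64) = 563/(-47 + (⅔)*(1/64)*(-197)) = 563/(-47 - 197/96) = 563/(-4709/96) = 563*(-96/4709) = -54048/4709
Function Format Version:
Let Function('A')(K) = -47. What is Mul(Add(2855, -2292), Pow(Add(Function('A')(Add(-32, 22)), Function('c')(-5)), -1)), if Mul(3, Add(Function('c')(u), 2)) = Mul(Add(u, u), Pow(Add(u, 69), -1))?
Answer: Rational(-54048, 4709) ≈ -11.478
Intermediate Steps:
Function('c')(u) = Add(-2, Mul(Rational(2, 3), u, Pow(Add(69, u), -1))) (Function('c')(u) = Add(-2, Mul(Rational(1, 3), Mul(Add(u, u), Pow(Add(u, 69), -1)))) = Add(-2, Mul(Rational(1, 3), Mul(Mul(2, u), Pow(Add(69, u), -1)))) = Add(-2, Mul(Rational(1, 3), Mul(2, u, Pow(Add(69, u), -1)))) = Add(-2, Mul(Rational(2, 3), u, Pow(Add(69, u), -1))))
Mul(Add(2855, -2292), Pow(Add(Function('A')(Add(-32, 22)), Function('c')(-5)), -1)) = Mul(Add(2855, -2292), Pow(Add(-47, Mul(Rational(2, 3), Pow(Add(69, -5), -1), Add(-207, Mul(-2, -5)))), -1)) = Mul(563, Pow(Add(-47, Mul(Rational(2, 3), Pow(64, -1), Add(-207, 10))), -1)) = Mul(563, Pow(Add(-47, Mul(Rational(2, 3), Rational(1, 64), -197)), -1)) = Mul(563, Pow(Add(-47, Rational(-197, 96)), -1)) = Mul(563, Pow(Rational(-4709, 96), -1)) = Mul(563, Rational(-96, 4709)) = Rational(-54048, 4709)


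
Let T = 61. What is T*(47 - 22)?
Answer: 1525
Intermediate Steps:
T*(47 - 22) = 61*(47 - 22) = 61*25 = 1525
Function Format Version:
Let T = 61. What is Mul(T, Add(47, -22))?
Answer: 1525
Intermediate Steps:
Mul(T, Add(47, -22)) = Mul(61, Add(47, -22)) = Mul(61, 25) = 1525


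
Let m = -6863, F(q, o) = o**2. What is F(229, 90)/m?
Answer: -8100/6863 ≈ -1.1802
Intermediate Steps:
F(229, 90)/m = 90**2/(-6863) = 8100*(-1/6863) = -8100/6863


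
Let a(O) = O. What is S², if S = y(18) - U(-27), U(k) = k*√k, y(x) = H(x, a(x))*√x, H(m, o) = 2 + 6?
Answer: -18531 + 3888*I*√6 ≈ -18531.0 + 9523.6*I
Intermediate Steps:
H(m, o) = 8
y(x) = 8*√x
U(k) = k^(3/2)
S = 24*√2 + 81*I*√3 (S = 8*√18 - (-27)^(3/2) = 8*(3*√2) - (-81)*I*√3 = 24*√2 + 81*I*√3 ≈ 33.941 + 140.3*I)
S² = (24*√2 + 81*I*√3)²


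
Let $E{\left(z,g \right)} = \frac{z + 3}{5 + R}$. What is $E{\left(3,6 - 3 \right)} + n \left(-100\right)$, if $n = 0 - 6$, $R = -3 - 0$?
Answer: $603$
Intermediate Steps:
$R = -3$ ($R = -3 + 0 = -3$)
$n = -6$ ($n = 0 - 6 = -6$)
$E{\left(z,g \right)} = \frac{3}{2} + \frac{z}{2}$ ($E{\left(z,g \right)} = \frac{z + 3}{5 - 3} = \frac{3 + z}{2} = \left(3 + z\right) \frac{1}{2} = \frac{3}{2} + \frac{z}{2}$)
$E{\left(3,6 - 3 \right)} + n \left(-100\right) = \left(\frac{3}{2} + \frac{1}{2} \cdot 3\right) - -600 = \left(\frac{3}{2} + \frac{3}{2}\right) + 600 = 3 + 600 = 603$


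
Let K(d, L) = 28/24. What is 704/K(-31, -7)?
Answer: 4224/7 ≈ 603.43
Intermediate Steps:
K(d, L) = 7/6 (K(d, L) = 28*(1/24) = 7/6)
704/K(-31, -7) = 704/(7/6) = 704*(6/7) = 4224/7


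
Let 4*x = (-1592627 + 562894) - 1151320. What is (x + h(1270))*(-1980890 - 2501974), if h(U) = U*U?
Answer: -4786070351652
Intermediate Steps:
x = -2181053/4 (x = ((-1592627 + 562894) - 1151320)/4 = (-1029733 - 1151320)/4 = (¼)*(-2181053) = -2181053/4 ≈ -5.4526e+5)
h(U) = U²
(x + h(1270))*(-1980890 - 2501974) = (-2181053/4 + 1270²)*(-1980890 - 2501974) = (-2181053/4 + 1612900)*(-4482864) = (4270547/4)*(-4482864) = -4786070351652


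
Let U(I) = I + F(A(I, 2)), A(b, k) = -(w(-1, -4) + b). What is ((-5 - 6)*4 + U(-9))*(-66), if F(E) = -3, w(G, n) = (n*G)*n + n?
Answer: 3696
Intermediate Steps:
w(G, n) = n + G*n² (w(G, n) = (G*n)*n + n = G*n² + n = n + G*n²)
A(b, k) = 20 - b (A(b, k) = -(-4*(1 - 1*(-4)) + b) = -(-4*(1 + 4) + b) = -(-4*5 + b) = -(-20 + b) = 20 - b)
U(I) = -3 + I (U(I) = I - 3 = -3 + I)
((-5 - 6)*4 + U(-9))*(-66) = ((-5 - 6)*4 + (-3 - 9))*(-66) = (-11*4 - 12)*(-66) = (-44 - 12)*(-66) = -56*(-66) = 3696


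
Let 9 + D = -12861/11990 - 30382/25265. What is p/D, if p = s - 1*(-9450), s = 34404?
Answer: -2656915201380/683111899 ≈ -3889.4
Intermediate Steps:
D = -683111899/60585470 (D = -9 + (-12861/11990 - 30382/25265) = -9 - 137842669/60585470 = -683111899/60585470 ≈ -11.275)
p = 43854 (p = 34404 - 1*(-9450) = 34404 + 9450 = 43854)
p/D = 43854/(-683111899/60585470) = 43854*(-60585470/683111899) = -2656915201380/683111899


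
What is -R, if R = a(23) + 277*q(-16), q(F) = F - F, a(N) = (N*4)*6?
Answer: -552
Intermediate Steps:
a(N) = 24*N (a(N) = (4*N)*6 = 24*N)
q(F) = 0
R = 552 (R = 24*23 + 277*0 = 552 + 0 = 552)
-R = -1*552 = -552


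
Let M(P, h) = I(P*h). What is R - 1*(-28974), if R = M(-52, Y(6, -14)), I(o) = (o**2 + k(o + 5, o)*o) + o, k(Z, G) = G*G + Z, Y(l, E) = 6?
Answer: -30149538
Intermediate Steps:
k(Z, G) = Z + G**2 (k(Z, G) = G**2 + Z = Z + G**2)
I(o) = o + o**2 + o*(5 + o + o**2) (I(o) = (o**2 + ((o + 5) + o**2)*o) + o = (o**2 + ((5 + o) + o**2)*o) + o = (o**2 + (5 + o + o**2)*o) + o = (o**2 + o*(5 + o + o**2)) + o = o + o**2 + o*(5 + o + o**2))
M(P, h) = P*h*(6 + P**2*h**2 + 2*P*h) (M(P, h) = (P*h)*(6 + (P*h)**2 + 2*(P*h)) = (P*h)*(6 + P**2*h**2 + 2*P*h) = P*h*(6 + P**2*h**2 + 2*P*h))
R = -30178512 (R = -52*6*(6 + (-52)**2*6**2 + 2*(-52)*6) = -52*6*(6 + 2704*36 - 624) = -52*6*(6 + 97344 - 624) = -52*6*96726 = -30178512)
R - 1*(-28974) = -30178512 - 1*(-28974) = -30178512 + 28974 = -30149538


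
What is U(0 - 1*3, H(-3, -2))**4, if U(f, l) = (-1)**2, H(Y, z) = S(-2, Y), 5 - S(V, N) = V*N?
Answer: 1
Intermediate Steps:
S(V, N) = 5 - N*V (S(V, N) = 5 - V*N = 5 - N*V)
H(Y, z) = 5 + 2*Y (H(Y, z) = 5 - 1*Y*(-2) = 5 + 2*Y)
U(f, l) = 1
U(0 - 1*3, H(-3, -2))**4 = 1**4 = 1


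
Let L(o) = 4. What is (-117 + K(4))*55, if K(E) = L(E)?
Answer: -6215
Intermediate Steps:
K(E) = 4
(-117 + K(4))*55 = (-117 + 4)*55 = -113*55 = -6215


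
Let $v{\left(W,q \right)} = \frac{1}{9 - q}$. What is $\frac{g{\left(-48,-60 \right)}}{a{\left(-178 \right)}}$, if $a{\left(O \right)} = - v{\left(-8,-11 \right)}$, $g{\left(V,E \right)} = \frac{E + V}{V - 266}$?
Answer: $- \frac{1080}{157} \approx -6.879$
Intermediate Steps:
$g{\left(V,E \right)} = \frac{E + V}{-266 + V}$
$a{\left(O \right)} = - \frac{1}{20}$ ($a{\left(O \right)} = - \frac{-1}{-9 - 11} = - \frac{-1}{-20} = - \frac{\left(-1\right) \left(-1\right)}{20} = \left(-1\right) \frac{1}{20} = - \frac{1}{20}$)
$\frac{g{\left(-48,-60 \right)}}{a{\left(-178 \right)}} = \frac{\frac{1}{-266 - 48} \left(-60 - 48\right)}{- \frac{1}{20}} = \frac{1}{-314} \left(-108\right) \left(-20\right) = \left(- \frac{1}{314}\right) \left(-108\right) \left(-20\right) = \frac{54}{157} \left(-20\right) = - \frac{1080}{157}$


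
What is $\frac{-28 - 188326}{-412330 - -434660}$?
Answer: $- \frac{94177}{11165} \approx -8.435$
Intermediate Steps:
$\frac{-28 - 188326}{-412330 - -434660} = \frac{-28 - 188326}{-412330 + 434660} = - \frac{188354}{22330} = \left(-188354\right) \frac{1}{22330} = - \frac{94177}{11165}$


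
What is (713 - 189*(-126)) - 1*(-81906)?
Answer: 106433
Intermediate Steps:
(713 - 189*(-126)) - 1*(-81906) = (713 + 23814) + 81906 = 24527 + 81906 = 106433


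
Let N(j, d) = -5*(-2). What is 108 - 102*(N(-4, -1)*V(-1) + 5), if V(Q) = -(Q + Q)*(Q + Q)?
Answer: 3678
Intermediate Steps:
N(j, d) = 10
V(Q) = -4*Q² (V(Q) = -2*Q*2*Q = -4*Q²)
108 - 102*(N(-4, -1)*V(-1) + 5) = 108 - 102*(10*(-4*(-1)²) + 5) = 108 - 102*(10*(-4*1) + 5) = 108 - 102*(10*(-4) + 5) = 108 - 102*(-40 + 5) = 108 - 102*(-35) = 108 + 3570 = 3678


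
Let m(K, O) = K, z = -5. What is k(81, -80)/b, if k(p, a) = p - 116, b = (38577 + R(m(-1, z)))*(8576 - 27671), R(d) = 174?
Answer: 7/147990069 ≈ 4.7300e-8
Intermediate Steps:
b = -739950345 (b = (38577 + 174)*(8576 - 27671) = 38751*(-19095) = -739950345)
k(p, a) = -116 + p
k(81, -80)/b = (-116 + 81)/(-739950345) = -35*(-1/739950345) = 7/147990069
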